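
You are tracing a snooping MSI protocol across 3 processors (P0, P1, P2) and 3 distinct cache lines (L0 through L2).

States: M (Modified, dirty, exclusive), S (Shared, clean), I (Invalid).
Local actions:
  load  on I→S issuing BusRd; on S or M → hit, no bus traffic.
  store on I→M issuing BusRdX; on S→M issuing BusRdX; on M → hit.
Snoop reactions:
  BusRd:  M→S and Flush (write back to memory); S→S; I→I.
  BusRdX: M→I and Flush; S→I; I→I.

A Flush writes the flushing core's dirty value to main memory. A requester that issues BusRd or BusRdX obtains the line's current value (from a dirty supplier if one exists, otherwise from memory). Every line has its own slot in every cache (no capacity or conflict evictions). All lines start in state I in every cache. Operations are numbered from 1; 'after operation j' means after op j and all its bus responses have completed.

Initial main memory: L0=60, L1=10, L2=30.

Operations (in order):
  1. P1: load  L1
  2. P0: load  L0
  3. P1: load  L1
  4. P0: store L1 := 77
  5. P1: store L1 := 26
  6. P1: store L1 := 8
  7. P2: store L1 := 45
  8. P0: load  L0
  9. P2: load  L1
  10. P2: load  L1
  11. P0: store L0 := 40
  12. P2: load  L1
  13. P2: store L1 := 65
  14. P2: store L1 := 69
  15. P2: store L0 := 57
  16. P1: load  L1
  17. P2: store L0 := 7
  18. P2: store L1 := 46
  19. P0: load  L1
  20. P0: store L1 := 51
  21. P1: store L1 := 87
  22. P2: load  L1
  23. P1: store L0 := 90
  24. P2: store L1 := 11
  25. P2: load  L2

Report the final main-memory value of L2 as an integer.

memory[L2] = 30

  op1 P1: load  L1 → I/S/I on L1; bus BusRd; mem=10
  op2 P0: load  L0 → S/I/I on L0; bus BusRd; mem=60
  op3 P1: load  L1 → I/S/I on L1; bus (none); mem=10
  op4 P0: store L1 := 77 → M/I/I on L1; bus BusRdX; mem=10
  op5 P1: store L1 := 26 → I/M/I on L1; bus BusRdX Flush; mem=77
  op6 P1: store L1 := 8 → I/M/I on L1; bus (none); mem=77
  op7 P2: store L1 := 45 → I/I/M on L1; bus BusRdX Flush; mem=8
  op8 P0: load  L0 → S/I/I on L0; bus (none); mem=60
  op9 P2: load  L1 → I/I/M on L1; bus (none); mem=8
  op10 P2: load  L1 → I/I/M on L1; bus (none); mem=8
  op11 P0: store L0 := 40 → M/I/I on L0; bus BusRdX; mem=60
  op12 P2: load  L1 → I/I/M on L1; bus (none); mem=8
  op13 P2: store L1 := 65 → I/I/M on L1; bus (none); mem=8
  op14 P2: store L1 := 69 → I/I/M on L1; bus (none); mem=8
  op15 P2: store L0 := 57 → I/I/M on L0; bus BusRdX Flush; mem=40
  op16 P1: load  L1 → I/S/S on L1; bus BusRd Flush; mem=69
  op17 P2: store L0 := 7 → I/I/M on L0; bus (none); mem=40
  op18 P2: store L1 := 46 → I/I/M on L1; bus BusRdX; mem=69
  op19 P0: load  L1 → S/I/S on L1; bus BusRd Flush; mem=46
  op20 P0: store L1 := 51 → M/I/I on L1; bus BusRdX; mem=46
  op21 P1: store L1 := 87 → I/M/I on L1; bus BusRdX Flush; mem=51
  op22 P2: load  L1 → I/S/S on L1; bus BusRd Flush; mem=87
  op23 P1: store L0 := 90 → I/M/I on L0; bus BusRdX Flush; mem=7
  op24 P2: store L1 := 11 → I/I/M on L1; bus BusRdX; mem=87
  op25 P2: load  L2 → I/I/S on L2; bus BusRd; mem=30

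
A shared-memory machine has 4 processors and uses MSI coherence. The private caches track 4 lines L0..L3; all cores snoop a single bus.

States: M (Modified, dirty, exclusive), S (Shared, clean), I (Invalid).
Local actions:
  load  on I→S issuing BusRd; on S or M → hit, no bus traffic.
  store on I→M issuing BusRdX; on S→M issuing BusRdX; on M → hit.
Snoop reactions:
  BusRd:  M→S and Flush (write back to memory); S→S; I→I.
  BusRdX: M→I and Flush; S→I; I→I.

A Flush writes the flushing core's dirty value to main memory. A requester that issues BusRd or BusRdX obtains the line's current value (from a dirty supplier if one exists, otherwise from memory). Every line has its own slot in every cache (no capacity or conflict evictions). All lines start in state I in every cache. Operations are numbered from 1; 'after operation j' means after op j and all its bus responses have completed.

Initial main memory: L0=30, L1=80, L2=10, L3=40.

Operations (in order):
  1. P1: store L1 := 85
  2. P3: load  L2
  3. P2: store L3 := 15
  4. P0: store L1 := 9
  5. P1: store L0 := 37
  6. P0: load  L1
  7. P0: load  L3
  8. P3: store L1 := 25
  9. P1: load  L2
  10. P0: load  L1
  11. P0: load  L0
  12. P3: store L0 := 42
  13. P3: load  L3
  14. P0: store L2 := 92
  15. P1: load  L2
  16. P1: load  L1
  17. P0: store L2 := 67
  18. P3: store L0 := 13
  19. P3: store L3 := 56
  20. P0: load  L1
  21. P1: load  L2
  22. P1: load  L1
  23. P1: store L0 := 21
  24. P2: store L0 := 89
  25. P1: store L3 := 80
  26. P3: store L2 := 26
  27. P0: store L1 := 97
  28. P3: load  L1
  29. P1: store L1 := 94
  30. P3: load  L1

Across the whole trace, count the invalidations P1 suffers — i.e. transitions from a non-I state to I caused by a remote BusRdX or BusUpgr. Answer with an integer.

[1] P1: store L1 := 85 | P0:I, P1:M(85), P2:I, P3:I | bus: BusRdX
[2] P3: load  L2 | P0:I, P1:I, P2:I, P3:S(10) | bus: BusRd
[3] P2: store L3 := 15 | P0:I, P1:I, P2:M(15), P3:I | bus: BusRdX
[4] P0: store L1 := 9 | P0:M(9), P1:I, P2:I, P3:I | bus: BusRdX,Flush
[5] P1: store L0 := 37 | P0:I, P1:M(37), P2:I, P3:I | bus: BusRdX
[6] P0: load  L1 | P0:M(9), P1:I, P2:I, P3:I | bus: none
[7] P0: load  L3 | P0:S(15), P1:I, P2:S(15), P3:I | bus: BusRd,Flush
[8] P3: store L1 := 25 | P0:I, P1:I, P2:I, P3:M(25) | bus: BusRdX,Flush
[9] P1: load  L2 | P0:I, P1:S(10), P2:I, P3:S(10) | bus: BusRd
[10] P0: load  L1 | P0:S(25), P1:I, P2:I, P3:S(25) | bus: BusRd,Flush
[11] P0: load  L0 | P0:S(37), P1:S(37), P2:I, P3:I | bus: BusRd,Flush
[12] P3: store L0 := 42 | P0:I, P1:I, P2:I, P3:M(42) | bus: BusRdX
[13] P3: load  L3 | P0:S(15), P1:I, P2:S(15), P3:S(15) | bus: BusRd
[14] P0: store L2 := 92 | P0:M(92), P1:I, P2:I, P3:I | bus: BusRdX
[15] P1: load  L2 | P0:S(92), P1:S(92), P2:I, P3:I | bus: BusRd,Flush
[16] P1: load  L1 | P0:S(25), P1:S(25), P2:I, P3:S(25) | bus: BusRd
[17] P0: store L2 := 67 | P0:M(67), P1:I, P2:I, P3:I | bus: BusRdX
[18] P3: store L0 := 13 | P0:I, P1:I, P2:I, P3:M(13) | bus: none
[19] P3: store L3 := 56 | P0:I, P1:I, P2:I, P3:M(56) | bus: BusRdX
[20] P0: load  L1 | P0:S(25), P1:S(25), P2:I, P3:S(25) | bus: none
[21] P1: load  L2 | P0:S(67), P1:S(67), P2:I, P3:I | bus: BusRd,Flush
[22] P1: load  L1 | P0:S(25), P1:S(25), P2:I, P3:S(25) | bus: none
[23] P1: store L0 := 21 | P0:I, P1:M(21), P2:I, P3:I | bus: BusRdX,Flush
[24] P2: store L0 := 89 | P0:I, P1:I, P2:M(89), P3:I | bus: BusRdX,Flush
[25] P1: store L3 := 80 | P0:I, P1:M(80), P2:I, P3:I | bus: BusRdX,Flush
[26] P3: store L2 := 26 | P0:I, P1:I, P2:I, P3:M(26) | bus: BusRdX
[27] P0: store L1 := 97 | P0:M(97), P1:I, P2:I, P3:I | bus: BusRdX
[28] P3: load  L1 | P0:S(97), P1:I, P2:I, P3:S(97) | bus: BusRd,Flush
[29] P1: store L1 := 94 | P0:I, P1:M(94), P2:I, P3:I | bus: BusRdX
[30] P3: load  L1 | P0:I, P1:S(94), P2:I, P3:S(94) | bus: BusRd,Flush

invalidations = 7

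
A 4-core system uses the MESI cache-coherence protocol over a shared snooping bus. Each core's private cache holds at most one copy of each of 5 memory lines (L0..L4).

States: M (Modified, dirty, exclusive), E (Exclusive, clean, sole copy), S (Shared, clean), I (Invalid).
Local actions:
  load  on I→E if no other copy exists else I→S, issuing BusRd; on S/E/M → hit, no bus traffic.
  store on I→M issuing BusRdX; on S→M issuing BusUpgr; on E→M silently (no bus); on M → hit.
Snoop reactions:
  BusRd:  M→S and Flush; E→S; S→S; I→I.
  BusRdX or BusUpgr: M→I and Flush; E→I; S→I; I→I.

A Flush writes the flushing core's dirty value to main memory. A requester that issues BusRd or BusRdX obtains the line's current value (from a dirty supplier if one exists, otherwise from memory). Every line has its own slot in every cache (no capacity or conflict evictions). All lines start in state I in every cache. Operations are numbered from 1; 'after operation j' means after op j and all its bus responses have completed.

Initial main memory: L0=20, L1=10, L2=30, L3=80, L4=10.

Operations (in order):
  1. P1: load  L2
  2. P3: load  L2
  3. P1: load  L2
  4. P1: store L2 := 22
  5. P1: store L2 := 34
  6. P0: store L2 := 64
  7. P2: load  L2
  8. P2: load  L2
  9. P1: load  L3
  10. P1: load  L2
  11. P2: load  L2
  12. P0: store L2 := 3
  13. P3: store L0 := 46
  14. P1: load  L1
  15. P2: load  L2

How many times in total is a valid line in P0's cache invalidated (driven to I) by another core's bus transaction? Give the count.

invalidations = 0

  op1 P1: load  L2 → I/E/I/I on L2; bus BusRd; mem=30
  op2 P3: load  L2 → I/S/I/S on L2; bus BusRd; mem=30
  op3 P1: load  L2 → I/S/I/S on L2; bus (none); mem=30
  op4 P1: store L2 := 22 → I/M/I/I on L2; bus BusUpgr; mem=30
  op5 P1: store L2 := 34 → I/M/I/I on L2; bus (none); mem=30
  op6 P0: store L2 := 64 → M/I/I/I on L2; bus BusRdX Flush; mem=34
  op7 P2: load  L2 → S/I/S/I on L2; bus BusRd Flush; mem=64
  op8 P2: load  L2 → S/I/S/I on L2; bus (none); mem=64
  op9 P1: load  L3 → I/E/I/I on L3; bus BusRd; mem=80
  op10 P1: load  L2 → S/S/S/I on L2; bus BusRd; mem=64
  op11 P2: load  L2 → S/S/S/I on L2; bus (none); mem=64
  op12 P0: store L2 := 3 → M/I/I/I on L2; bus BusUpgr; mem=64
  op13 P3: store L0 := 46 → I/I/I/M on L0; bus BusRdX; mem=20
  op14 P1: load  L1 → I/E/I/I on L1; bus BusRd; mem=10
  op15 P2: load  L2 → S/I/S/I on L2; bus BusRd Flush; mem=3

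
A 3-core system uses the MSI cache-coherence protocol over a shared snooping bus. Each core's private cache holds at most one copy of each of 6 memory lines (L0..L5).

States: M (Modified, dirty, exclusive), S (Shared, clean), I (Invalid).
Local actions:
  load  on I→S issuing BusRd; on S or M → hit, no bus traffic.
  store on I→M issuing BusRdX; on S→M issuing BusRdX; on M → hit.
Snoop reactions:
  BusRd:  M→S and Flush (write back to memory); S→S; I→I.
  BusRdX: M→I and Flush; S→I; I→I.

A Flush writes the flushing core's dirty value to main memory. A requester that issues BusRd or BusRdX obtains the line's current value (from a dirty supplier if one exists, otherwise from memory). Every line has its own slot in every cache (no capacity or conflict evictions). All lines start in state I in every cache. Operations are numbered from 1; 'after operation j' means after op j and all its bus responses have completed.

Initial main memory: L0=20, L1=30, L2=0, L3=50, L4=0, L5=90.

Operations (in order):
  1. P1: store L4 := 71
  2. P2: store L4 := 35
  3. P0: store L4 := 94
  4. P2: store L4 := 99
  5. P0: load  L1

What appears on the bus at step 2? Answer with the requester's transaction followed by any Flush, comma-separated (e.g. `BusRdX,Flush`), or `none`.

1. P1: store L4 := 71  bus=[BusRdX]  L4: P0=I P1=M P2=I  mem[L4]=0
2. P2: store L4 := 35  bus=[BusRdX,Flush]  L4: P0=I P1=I P2=M  mem[L4]=71
3. P0: store L4 := 94  bus=[BusRdX,Flush]  L4: P0=M P1=I P2=I  mem[L4]=35
4. P2: store L4 := 99  bus=[BusRdX,Flush]  L4: P0=I P1=I P2=M  mem[L4]=94
5. P0: load  L1  bus=[BusRd]  L1: P0=S P1=I P2=I  mem[L1]=30

bus = BusRdX,Flush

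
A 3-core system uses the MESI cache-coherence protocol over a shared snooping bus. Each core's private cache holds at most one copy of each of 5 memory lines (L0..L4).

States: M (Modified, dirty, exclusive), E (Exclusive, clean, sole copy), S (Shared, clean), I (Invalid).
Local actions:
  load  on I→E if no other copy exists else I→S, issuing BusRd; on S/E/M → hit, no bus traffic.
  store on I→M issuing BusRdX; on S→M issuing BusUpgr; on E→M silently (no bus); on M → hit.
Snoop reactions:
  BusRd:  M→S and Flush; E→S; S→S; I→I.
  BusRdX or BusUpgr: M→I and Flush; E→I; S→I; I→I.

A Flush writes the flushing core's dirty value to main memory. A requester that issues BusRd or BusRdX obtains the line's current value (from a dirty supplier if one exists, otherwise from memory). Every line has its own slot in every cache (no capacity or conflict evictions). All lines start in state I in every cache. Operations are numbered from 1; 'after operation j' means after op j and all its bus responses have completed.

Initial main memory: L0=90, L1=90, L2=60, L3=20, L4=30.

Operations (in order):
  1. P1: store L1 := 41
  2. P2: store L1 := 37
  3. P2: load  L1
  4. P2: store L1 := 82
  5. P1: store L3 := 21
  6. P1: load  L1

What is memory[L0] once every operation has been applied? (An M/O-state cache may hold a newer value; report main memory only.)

1. P1: store L1 := 41  bus=[BusRdX]  L1: P0=I P1=M P2=I  mem[L1]=90
2. P2: store L1 := 37  bus=[BusRdX,Flush]  L1: P0=I P1=I P2=M  mem[L1]=41
3. P2: load  L1  bus=[-]  L1: P0=I P1=I P2=M  mem[L1]=41
4. P2: store L1 := 82  bus=[-]  L1: P0=I P1=I P2=M  mem[L1]=41
5. P1: store L3 := 21  bus=[BusRdX]  L3: P0=I P1=M P2=I  mem[L3]=20
6. P1: load  L1  bus=[BusRd,Flush]  L1: P0=I P1=S P2=S  mem[L1]=82

memory[L0] = 90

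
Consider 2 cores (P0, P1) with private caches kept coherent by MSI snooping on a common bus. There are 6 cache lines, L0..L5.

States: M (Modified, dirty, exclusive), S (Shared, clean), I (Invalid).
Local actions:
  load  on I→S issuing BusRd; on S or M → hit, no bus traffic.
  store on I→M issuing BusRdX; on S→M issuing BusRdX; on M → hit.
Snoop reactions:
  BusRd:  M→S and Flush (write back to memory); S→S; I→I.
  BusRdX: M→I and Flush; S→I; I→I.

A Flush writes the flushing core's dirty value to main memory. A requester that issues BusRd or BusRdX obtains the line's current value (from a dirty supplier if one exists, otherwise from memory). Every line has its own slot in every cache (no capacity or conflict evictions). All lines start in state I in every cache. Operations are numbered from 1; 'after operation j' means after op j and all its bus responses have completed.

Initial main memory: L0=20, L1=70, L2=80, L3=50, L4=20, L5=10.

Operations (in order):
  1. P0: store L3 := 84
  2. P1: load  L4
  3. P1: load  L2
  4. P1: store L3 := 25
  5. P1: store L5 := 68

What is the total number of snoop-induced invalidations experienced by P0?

1. P0: store L3 := 84  bus=[BusRdX]  L3: P0=M P1=I  mem[L3]=50
2. P1: load  L4  bus=[BusRd]  L4: P0=I P1=S  mem[L4]=20
3. P1: load  L2  bus=[BusRd]  L2: P0=I P1=S  mem[L2]=80
4. P1: store L3 := 25  bus=[BusRdX,Flush]  L3: P0=I P1=M  mem[L3]=84
5. P1: store L5 := 68  bus=[BusRdX]  L5: P0=I P1=M  mem[L5]=10

invalidations = 1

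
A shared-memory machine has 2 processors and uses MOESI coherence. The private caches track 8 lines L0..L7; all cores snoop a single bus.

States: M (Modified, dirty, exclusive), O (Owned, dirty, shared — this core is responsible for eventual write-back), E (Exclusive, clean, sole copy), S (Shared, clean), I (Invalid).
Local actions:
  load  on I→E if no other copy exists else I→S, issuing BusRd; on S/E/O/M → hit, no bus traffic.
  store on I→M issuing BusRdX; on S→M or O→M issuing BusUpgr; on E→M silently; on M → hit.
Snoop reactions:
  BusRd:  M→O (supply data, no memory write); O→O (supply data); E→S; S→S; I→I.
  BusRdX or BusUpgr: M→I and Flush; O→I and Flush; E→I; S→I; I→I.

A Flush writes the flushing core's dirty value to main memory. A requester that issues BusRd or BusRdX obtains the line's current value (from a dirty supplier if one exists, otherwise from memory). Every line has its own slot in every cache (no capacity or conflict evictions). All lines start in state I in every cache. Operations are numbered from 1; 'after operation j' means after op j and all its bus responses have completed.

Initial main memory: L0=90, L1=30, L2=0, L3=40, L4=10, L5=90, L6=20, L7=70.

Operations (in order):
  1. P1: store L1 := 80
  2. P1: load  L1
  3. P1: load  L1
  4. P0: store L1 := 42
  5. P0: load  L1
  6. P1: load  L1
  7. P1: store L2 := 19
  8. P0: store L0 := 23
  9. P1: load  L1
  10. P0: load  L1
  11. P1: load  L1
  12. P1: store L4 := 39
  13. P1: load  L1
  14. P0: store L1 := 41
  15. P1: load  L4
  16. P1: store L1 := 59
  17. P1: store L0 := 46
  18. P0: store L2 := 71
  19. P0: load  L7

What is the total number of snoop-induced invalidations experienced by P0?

[1] P1: store L1 := 80 | P0:I, P1:M(80) | bus: BusRdX
[2] P1: load  L1 | P0:I, P1:M(80) | bus: none
[3] P1: load  L1 | P0:I, P1:M(80) | bus: none
[4] P0: store L1 := 42 | P0:M(42), P1:I | bus: BusRdX,Flush
[5] P0: load  L1 | P0:M(42), P1:I | bus: none
[6] P1: load  L1 | P0:O(42), P1:S(42) | bus: BusRd
[7] P1: store L2 := 19 | P0:I, P1:M(19) | bus: BusRdX
[8] P0: store L0 := 23 | P0:M(23), P1:I | bus: BusRdX
[9] P1: load  L1 | P0:O(42), P1:S(42) | bus: none
[10] P0: load  L1 | P0:O(42), P1:S(42) | bus: none
[11] P1: load  L1 | P0:O(42), P1:S(42) | bus: none
[12] P1: store L4 := 39 | P0:I, P1:M(39) | bus: BusRdX
[13] P1: load  L1 | P0:O(42), P1:S(42) | bus: none
[14] P0: store L1 := 41 | P0:M(41), P1:I | bus: BusUpgr
[15] P1: load  L4 | P0:I, P1:M(39) | bus: none
[16] P1: store L1 := 59 | P0:I, P1:M(59) | bus: BusRdX,Flush
[17] P1: store L0 := 46 | P0:I, P1:M(46) | bus: BusRdX,Flush
[18] P0: store L2 := 71 | P0:M(71), P1:I | bus: BusRdX,Flush
[19] P0: load  L7 | P0:E(70), P1:I | bus: BusRd

invalidations = 2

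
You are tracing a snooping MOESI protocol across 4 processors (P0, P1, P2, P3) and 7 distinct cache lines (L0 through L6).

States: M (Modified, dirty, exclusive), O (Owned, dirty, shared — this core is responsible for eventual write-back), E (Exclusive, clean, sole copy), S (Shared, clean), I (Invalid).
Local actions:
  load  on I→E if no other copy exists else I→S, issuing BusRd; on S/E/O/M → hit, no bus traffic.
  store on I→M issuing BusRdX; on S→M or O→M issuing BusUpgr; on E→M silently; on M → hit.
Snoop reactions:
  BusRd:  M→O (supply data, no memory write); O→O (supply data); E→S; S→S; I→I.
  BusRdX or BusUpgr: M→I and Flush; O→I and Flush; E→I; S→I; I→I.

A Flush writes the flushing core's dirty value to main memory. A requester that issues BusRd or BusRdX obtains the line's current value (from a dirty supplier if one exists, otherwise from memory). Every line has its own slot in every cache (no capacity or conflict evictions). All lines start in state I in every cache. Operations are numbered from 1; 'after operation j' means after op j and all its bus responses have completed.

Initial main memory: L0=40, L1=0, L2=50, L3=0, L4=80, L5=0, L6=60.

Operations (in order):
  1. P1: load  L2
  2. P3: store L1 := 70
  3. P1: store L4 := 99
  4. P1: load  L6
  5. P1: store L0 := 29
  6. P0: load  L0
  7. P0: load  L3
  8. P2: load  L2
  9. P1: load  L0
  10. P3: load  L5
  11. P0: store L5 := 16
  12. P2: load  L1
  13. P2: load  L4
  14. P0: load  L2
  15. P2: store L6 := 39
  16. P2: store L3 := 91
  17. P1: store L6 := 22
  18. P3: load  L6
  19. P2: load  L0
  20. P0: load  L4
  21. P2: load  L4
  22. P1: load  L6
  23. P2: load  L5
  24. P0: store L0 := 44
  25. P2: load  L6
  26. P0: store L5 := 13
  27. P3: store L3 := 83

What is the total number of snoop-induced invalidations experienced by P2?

invalidations = 4

  op1 P1: load  L2 → I/E/I/I on L2; bus BusRd; mem=50
  op2 P3: store L1 := 70 → I/I/I/M on L1; bus BusRdX; mem=0
  op3 P1: store L4 := 99 → I/M/I/I on L4; bus BusRdX; mem=80
  op4 P1: load  L6 → I/E/I/I on L6; bus BusRd; mem=60
  op5 P1: store L0 := 29 → I/M/I/I on L0; bus BusRdX; mem=40
  op6 P0: load  L0 → S/O/I/I on L0; bus BusRd; mem=40
  op7 P0: load  L3 → E/I/I/I on L3; bus BusRd; mem=0
  op8 P2: load  L2 → I/S/S/I on L2; bus BusRd; mem=50
  op9 P1: load  L0 → S/O/I/I on L0; bus (none); mem=40
  op10 P3: load  L5 → I/I/I/E on L5; bus BusRd; mem=0
  op11 P0: store L5 := 16 → M/I/I/I on L5; bus BusRdX; mem=0
  op12 P2: load  L1 → I/I/S/O on L1; bus BusRd; mem=0
  op13 P2: load  L4 → I/O/S/I on L4; bus BusRd; mem=80
  op14 P0: load  L2 → S/S/S/I on L2; bus BusRd; mem=50
  op15 P2: store L6 := 39 → I/I/M/I on L6; bus BusRdX; mem=60
  op16 P2: store L3 := 91 → I/I/M/I on L3; bus BusRdX; mem=0
  op17 P1: store L6 := 22 → I/M/I/I on L6; bus BusRdX Flush; mem=39
  op18 P3: load  L6 → I/O/I/S on L6; bus BusRd; mem=39
  op19 P2: load  L0 → S/O/S/I on L0; bus BusRd; mem=40
  op20 P0: load  L4 → S/O/S/I on L4; bus BusRd; mem=80
  op21 P2: load  L4 → S/O/S/I on L4; bus (none); mem=80
  op22 P1: load  L6 → I/O/I/S on L6; bus (none); mem=39
  op23 P2: load  L5 → O/I/S/I on L5; bus BusRd; mem=0
  op24 P0: store L0 := 44 → M/I/I/I on L0; bus BusUpgr Flush; mem=29
  op25 P2: load  L6 → I/O/S/S on L6; bus BusRd; mem=39
  op26 P0: store L5 := 13 → M/I/I/I on L5; bus BusUpgr; mem=0
  op27 P3: store L3 := 83 → I/I/I/M on L3; bus BusRdX Flush; mem=91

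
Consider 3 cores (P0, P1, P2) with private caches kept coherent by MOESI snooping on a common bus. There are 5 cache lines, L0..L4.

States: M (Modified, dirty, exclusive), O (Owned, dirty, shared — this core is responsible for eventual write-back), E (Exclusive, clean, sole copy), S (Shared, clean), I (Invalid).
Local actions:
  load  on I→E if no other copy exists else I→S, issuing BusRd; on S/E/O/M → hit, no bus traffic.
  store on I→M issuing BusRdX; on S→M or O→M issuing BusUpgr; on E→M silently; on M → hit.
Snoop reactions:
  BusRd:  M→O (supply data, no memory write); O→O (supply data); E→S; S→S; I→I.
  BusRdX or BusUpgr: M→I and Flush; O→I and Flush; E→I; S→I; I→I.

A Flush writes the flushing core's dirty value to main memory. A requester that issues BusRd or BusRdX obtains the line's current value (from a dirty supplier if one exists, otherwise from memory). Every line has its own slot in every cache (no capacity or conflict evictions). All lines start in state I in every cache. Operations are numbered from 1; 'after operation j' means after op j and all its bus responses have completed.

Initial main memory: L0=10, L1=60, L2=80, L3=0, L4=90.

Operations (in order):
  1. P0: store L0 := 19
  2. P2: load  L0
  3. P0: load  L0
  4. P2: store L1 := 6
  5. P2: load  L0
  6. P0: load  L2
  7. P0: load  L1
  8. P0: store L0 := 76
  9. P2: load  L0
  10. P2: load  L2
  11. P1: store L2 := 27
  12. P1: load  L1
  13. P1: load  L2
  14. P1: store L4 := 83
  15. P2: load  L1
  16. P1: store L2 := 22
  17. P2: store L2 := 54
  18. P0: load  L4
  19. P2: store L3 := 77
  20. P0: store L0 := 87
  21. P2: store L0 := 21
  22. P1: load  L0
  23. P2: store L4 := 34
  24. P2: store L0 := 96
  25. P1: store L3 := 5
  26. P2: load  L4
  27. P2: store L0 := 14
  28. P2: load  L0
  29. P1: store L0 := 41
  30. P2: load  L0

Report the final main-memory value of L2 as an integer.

memory[L2] = 22

  op1 P0: store L0 := 19 → M/I/I on L0; bus BusRdX; mem=10
  op2 P2: load  L0 → O/I/S on L0; bus BusRd; mem=10
  op3 P0: load  L0 → O/I/S on L0; bus (none); mem=10
  op4 P2: store L1 := 6 → I/I/M on L1; bus BusRdX; mem=60
  op5 P2: load  L0 → O/I/S on L0; bus (none); mem=10
  op6 P0: load  L2 → E/I/I on L2; bus BusRd; mem=80
  op7 P0: load  L1 → S/I/O on L1; bus BusRd; mem=60
  op8 P0: store L0 := 76 → M/I/I on L0; bus BusUpgr; mem=10
  op9 P2: load  L0 → O/I/S on L0; bus BusRd; mem=10
  op10 P2: load  L2 → S/I/S on L2; bus BusRd; mem=80
  op11 P1: store L2 := 27 → I/M/I on L2; bus BusRdX; mem=80
  op12 P1: load  L1 → S/S/O on L1; bus BusRd; mem=60
  op13 P1: load  L2 → I/M/I on L2; bus (none); mem=80
  op14 P1: store L4 := 83 → I/M/I on L4; bus BusRdX; mem=90
  op15 P2: load  L1 → S/S/O on L1; bus (none); mem=60
  op16 P1: store L2 := 22 → I/M/I on L2; bus (none); mem=80
  op17 P2: store L2 := 54 → I/I/M on L2; bus BusRdX Flush; mem=22
  op18 P0: load  L4 → S/O/I on L4; bus BusRd; mem=90
  op19 P2: store L3 := 77 → I/I/M on L3; bus BusRdX; mem=0
  op20 P0: store L0 := 87 → M/I/I on L0; bus BusUpgr; mem=10
  op21 P2: store L0 := 21 → I/I/M on L0; bus BusRdX Flush; mem=87
  op22 P1: load  L0 → I/S/O on L0; bus BusRd; mem=87
  op23 P2: store L4 := 34 → I/I/M on L4; bus BusRdX Flush; mem=83
  op24 P2: store L0 := 96 → I/I/M on L0; bus BusUpgr; mem=87
  op25 P1: store L3 := 5 → I/M/I on L3; bus BusRdX Flush; mem=77
  op26 P2: load  L4 → I/I/M on L4; bus (none); mem=83
  op27 P2: store L0 := 14 → I/I/M on L0; bus (none); mem=87
  op28 P2: load  L0 → I/I/M on L0; bus (none); mem=87
  op29 P1: store L0 := 41 → I/M/I on L0; bus BusRdX Flush; mem=14
  op30 P2: load  L0 → I/O/S on L0; bus BusRd; mem=14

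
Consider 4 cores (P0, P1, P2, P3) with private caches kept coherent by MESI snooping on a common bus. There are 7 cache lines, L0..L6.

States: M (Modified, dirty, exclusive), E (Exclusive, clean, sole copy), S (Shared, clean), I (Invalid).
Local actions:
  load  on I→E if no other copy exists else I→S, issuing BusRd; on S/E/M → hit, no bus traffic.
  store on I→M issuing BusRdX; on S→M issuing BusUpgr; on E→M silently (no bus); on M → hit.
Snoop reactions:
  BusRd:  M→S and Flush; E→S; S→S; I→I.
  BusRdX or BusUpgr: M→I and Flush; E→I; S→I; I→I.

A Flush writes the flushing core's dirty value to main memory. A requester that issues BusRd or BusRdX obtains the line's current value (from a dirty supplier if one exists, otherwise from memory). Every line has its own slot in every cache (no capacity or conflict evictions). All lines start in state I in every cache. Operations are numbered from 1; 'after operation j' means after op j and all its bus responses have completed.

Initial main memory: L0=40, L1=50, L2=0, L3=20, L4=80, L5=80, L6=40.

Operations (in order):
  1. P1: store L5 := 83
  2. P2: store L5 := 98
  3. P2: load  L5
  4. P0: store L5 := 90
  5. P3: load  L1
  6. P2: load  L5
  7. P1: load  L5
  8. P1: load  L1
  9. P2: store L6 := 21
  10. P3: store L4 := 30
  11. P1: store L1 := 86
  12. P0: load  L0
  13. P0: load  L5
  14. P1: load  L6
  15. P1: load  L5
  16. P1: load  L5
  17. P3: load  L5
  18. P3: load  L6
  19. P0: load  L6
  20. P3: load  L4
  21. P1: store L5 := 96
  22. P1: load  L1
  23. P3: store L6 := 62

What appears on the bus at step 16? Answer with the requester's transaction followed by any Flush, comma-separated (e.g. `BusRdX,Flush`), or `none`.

step 1: P1: store L5 := 83  ⟶  IMII  (L5)  txn=BusRdX  M[L5]=80
step 2: P2: store L5 := 98  ⟶  IIMI  (L5)  txn=BusRdX+Flush  M[L5]=83
step 3: P2: load  L5  ⟶  IIMI  (L5)  txn=∅  M[L5]=83
step 4: P0: store L5 := 90  ⟶  MIII  (L5)  txn=BusRdX+Flush  M[L5]=98
step 5: P3: load  L1  ⟶  IIIE  (L1)  txn=BusRd  M[L1]=50
step 6: P2: load  L5  ⟶  SISI  (L5)  txn=BusRd+Flush  M[L5]=90
step 7: P1: load  L5  ⟶  SSSI  (L5)  txn=BusRd  M[L5]=90
step 8: P1: load  L1  ⟶  ISIS  (L1)  txn=BusRd  M[L1]=50
step 9: P2: store L6 := 21  ⟶  IIMI  (L6)  txn=BusRdX  M[L6]=40
step 10: P3: store L4 := 30  ⟶  IIIM  (L4)  txn=BusRdX  M[L4]=80
step 11: P1: store L1 := 86  ⟶  IMII  (L1)  txn=BusUpgr  M[L1]=50
step 12: P0: load  L0  ⟶  EIII  (L0)  txn=BusRd  M[L0]=40
step 13: P0: load  L5  ⟶  SSSI  (L5)  txn=∅  M[L5]=90
step 14: P1: load  L6  ⟶  ISSI  (L6)  txn=BusRd+Flush  M[L6]=21
step 15: P1: load  L5  ⟶  SSSI  (L5)  txn=∅  M[L5]=90
step 16: P1: load  L5  ⟶  SSSI  (L5)  txn=∅  M[L5]=90
step 17: P3: load  L5  ⟶  SSSS  (L5)  txn=BusRd  M[L5]=90
step 18: P3: load  L6  ⟶  ISSS  (L6)  txn=BusRd  M[L6]=21
step 19: P0: load  L6  ⟶  SSSS  (L6)  txn=BusRd  M[L6]=21
step 20: P3: load  L4  ⟶  IIIM  (L4)  txn=∅  M[L4]=80
step 21: P1: store L5 := 96  ⟶  IMII  (L5)  txn=BusUpgr  M[L5]=90
step 22: P1: load  L1  ⟶  IMII  (L1)  txn=∅  M[L1]=50
step 23: P3: store L6 := 62  ⟶  IIIM  (L6)  txn=BusUpgr  M[L6]=21

bus = none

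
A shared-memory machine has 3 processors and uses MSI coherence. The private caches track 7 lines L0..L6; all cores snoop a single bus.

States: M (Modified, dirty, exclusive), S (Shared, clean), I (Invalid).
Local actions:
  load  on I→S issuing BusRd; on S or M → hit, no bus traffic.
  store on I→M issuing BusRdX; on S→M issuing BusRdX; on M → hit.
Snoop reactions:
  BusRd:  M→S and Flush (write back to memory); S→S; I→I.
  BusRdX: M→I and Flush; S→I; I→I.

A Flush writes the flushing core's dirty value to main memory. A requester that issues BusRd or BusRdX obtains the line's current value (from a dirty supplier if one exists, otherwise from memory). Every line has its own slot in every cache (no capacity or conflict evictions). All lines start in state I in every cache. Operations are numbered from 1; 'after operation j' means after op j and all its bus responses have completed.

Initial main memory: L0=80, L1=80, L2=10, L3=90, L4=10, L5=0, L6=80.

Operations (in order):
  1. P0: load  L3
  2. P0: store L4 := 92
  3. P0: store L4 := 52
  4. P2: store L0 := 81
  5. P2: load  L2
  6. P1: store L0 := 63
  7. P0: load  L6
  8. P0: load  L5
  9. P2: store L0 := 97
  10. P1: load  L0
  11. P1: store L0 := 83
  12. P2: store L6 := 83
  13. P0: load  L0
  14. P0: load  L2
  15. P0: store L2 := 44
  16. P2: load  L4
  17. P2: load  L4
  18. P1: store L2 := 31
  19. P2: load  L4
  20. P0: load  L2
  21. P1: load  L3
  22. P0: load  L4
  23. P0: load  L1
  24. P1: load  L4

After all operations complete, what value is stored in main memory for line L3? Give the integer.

  op1 P0: load  L3 → S/I/I on L3; bus BusRd; mem=90
  op2 P0: store L4 := 92 → M/I/I on L4; bus BusRdX; mem=10
  op3 P0: store L4 := 52 → M/I/I on L4; bus (none); mem=10
  op4 P2: store L0 := 81 → I/I/M on L0; bus BusRdX; mem=80
  op5 P2: load  L2 → I/I/S on L2; bus BusRd; mem=10
  op6 P1: store L0 := 63 → I/M/I on L0; bus BusRdX Flush; mem=81
  op7 P0: load  L6 → S/I/I on L6; bus BusRd; mem=80
  op8 P0: load  L5 → S/I/I on L5; bus BusRd; mem=0
  op9 P2: store L0 := 97 → I/I/M on L0; bus BusRdX Flush; mem=63
  op10 P1: load  L0 → I/S/S on L0; bus BusRd Flush; mem=97
  op11 P1: store L0 := 83 → I/M/I on L0; bus BusRdX; mem=97
  op12 P2: store L6 := 83 → I/I/M on L6; bus BusRdX; mem=80
  op13 P0: load  L0 → S/S/I on L0; bus BusRd Flush; mem=83
  op14 P0: load  L2 → S/I/S on L2; bus BusRd; mem=10
  op15 P0: store L2 := 44 → M/I/I on L2; bus BusRdX; mem=10
  op16 P2: load  L4 → S/I/S on L4; bus BusRd Flush; mem=52
  op17 P2: load  L4 → S/I/S on L4; bus (none); mem=52
  op18 P1: store L2 := 31 → I/M/I on L2; bus BusRdX Flush; mem=44
  op19 P2: load  L4 → S/I/S on L4; bus (none); mem=52
  op20 P0: load  L2 → S/S/I on L2; bus BusRd Flush; mem=31
  op21 P1: load  L3 → S/S/I on L3; bus BusRd; mem=90
  op22 P0: load  L4 → S/I/S on L4; bus (none); mem=52
  op23 P0: load  L1 → S/I/I on L1; bus BusRd; mem=80
  op24 P1: load  L4 → S/S/S on L4; bus BusRd; mem=52

memory[L3] = 90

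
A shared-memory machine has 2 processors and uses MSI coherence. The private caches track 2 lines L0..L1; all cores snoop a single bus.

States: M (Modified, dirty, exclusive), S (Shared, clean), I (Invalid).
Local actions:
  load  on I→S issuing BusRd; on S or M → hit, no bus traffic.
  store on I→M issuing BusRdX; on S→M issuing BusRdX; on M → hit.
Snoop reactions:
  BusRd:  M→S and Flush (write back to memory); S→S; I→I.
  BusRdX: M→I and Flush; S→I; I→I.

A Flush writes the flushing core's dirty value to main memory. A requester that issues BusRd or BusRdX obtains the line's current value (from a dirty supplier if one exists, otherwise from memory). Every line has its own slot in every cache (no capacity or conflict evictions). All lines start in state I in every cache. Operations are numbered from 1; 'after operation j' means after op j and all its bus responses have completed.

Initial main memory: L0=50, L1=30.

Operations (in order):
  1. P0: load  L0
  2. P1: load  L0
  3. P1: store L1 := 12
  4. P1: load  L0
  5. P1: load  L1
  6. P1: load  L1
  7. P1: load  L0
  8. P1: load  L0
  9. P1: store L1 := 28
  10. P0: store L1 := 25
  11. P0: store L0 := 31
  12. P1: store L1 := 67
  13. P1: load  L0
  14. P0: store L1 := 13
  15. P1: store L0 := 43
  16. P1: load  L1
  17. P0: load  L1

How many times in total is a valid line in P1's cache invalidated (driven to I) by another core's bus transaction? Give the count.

  op1 P0: load  L0 → S/I on L0; bus BusRd; mem=50
  op2 P1: load  L0 → S/S on L0; bus BusRd; mem=50
  op3 P1: store L1 := 12 → I/M on L1; bus BusRdX; mem=30
  op4 P1: load  L0 → S/S on L0; bus (none); mem=50
  op5 P1: load  L1 → I/M on L1; bus (none); mem=30
  op6 P1: load  L1 → I/M on L1; bus (none); mem=30
  op7 P1: load  L0 → S/S on L0; bus (none); mem=50
  op8 P1: load  L0 → S/S on L0; bus (none); mem=50
  op9 P1: store L1 := 28 → I/M on L1; bus (none); mem=30
  op10 P0: store L1 := 25 → M/I on L1; bus BusRdX Flush; mem=28
  op11 P0: store L0 := 31 → M/I on L0; bus BusRdX; mem=50
  op12 P1: store L1 := 67 → I/M on L1; bus BusRdX Flush; mem=25
  op13 P1: load  L0 → S/S on L0; bus BusRd Flush; mem=31
  op14 P0: store L1 := 13 → M/I on L1; bus BusRdX Flush; mem=67
  op15 P1: store L0 := 43 → I/M on L0; bus BusRdX; mem=31
  op16 P1: load  L1 → S/S on L1; bus BusRd Flush; mem=13
  op17 P0: load  L1 → S/S on L1; bus (none); mem=13

invalidations = 3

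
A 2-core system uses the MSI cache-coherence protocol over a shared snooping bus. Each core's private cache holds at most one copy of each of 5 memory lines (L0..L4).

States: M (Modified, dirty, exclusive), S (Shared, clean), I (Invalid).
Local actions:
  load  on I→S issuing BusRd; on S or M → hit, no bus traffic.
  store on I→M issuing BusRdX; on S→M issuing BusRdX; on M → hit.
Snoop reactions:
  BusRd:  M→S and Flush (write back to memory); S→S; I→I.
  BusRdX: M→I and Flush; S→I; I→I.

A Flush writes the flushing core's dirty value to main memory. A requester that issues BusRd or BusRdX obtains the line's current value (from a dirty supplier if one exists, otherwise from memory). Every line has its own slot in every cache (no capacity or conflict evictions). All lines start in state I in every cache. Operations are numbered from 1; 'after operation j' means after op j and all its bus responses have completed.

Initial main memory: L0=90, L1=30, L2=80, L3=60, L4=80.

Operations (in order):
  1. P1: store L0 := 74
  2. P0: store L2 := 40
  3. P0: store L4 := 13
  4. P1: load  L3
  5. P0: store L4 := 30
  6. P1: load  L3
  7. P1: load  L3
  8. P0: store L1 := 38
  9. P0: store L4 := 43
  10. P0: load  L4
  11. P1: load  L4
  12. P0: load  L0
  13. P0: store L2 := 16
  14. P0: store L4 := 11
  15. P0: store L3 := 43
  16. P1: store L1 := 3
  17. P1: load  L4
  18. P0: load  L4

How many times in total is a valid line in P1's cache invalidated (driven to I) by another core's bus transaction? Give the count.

  op1 P1: store L0 := 74 → I/M on L0; bus BusRdX; mem=90
  op2 P0: store L2 := 40 → M/I on L2; bus BusRdX; mem=80
  op3 P0: store L4 := 13 → M/I on L4; bus BusRdX; mem=80
  op4 P1: load  L3 → I/S on L3; bus BusRd; mem=60
  op5 P0: store L4 := 30 → M/I on L4; bus (none); mem=80
  op6 P1: load  L3 → I/S on L3; bus (none); mem=60
  op7 P1: load  L3 → I/S on L3; bus (none); mem=60
  op8 P0: store L1 := 38 → M/I on L1; bus BusRdX; mem=30
  op9 P0: store L4 := 43 → M/I on L4; bus (none); mem=80
  op10 P0: load  L4 → M/I on L4; bus (none); mem=80
  op11 P1: load  L4 → S/S on L4; bus BusRd Flush; mem=43
  op12 P0: load  L0 → S/S on L0; bus BusRd Flush; mem=74
  op13 P0: store L2 := 16 → M/I on L2; bus (none); mem=80
  op14 P0: store L4 := 11 → M/I on L4; bus BusRdX; mem=43
  op15 P0: store L3 := 43 → M/I on L3; bus BusRdX; mem=60
  op16 P1: store L1 := 3 → I/M on L1; bus BusRdX Flush; mem=38
  op17 P1: load  L4 → S/S on L4; bus BusRd Flush; mem=11
  op18 P0: load  L4 → S/S on L4; bus (none); mem=11

invalidations = 2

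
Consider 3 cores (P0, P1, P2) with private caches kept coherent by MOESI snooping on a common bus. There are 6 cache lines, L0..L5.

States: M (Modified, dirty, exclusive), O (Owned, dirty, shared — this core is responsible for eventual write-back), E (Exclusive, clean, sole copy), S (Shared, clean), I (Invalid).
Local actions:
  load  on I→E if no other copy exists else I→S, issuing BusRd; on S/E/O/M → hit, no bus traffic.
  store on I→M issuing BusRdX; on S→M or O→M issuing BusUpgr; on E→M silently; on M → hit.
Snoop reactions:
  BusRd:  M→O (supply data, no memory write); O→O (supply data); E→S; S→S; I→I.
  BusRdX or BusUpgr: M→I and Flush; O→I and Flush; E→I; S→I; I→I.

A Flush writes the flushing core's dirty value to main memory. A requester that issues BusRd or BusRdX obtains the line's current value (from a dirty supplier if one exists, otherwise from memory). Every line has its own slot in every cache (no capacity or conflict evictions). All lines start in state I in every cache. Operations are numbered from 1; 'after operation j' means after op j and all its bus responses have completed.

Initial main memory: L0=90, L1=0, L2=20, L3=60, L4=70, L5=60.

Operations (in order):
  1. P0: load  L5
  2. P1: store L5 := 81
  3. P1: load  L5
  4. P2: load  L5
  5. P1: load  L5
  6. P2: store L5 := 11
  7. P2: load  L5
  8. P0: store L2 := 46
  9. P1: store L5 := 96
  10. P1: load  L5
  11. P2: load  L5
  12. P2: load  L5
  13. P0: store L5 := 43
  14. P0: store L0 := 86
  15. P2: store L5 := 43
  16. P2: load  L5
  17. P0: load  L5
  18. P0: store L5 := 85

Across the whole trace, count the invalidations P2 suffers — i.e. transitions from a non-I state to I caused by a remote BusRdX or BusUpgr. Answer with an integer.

step 1: P0: load  L5  ⟶  EII  (L5)  txn=BusRd  M[L5]=60
step 2: P1: store L5 := 81  ⟶  IMI  (L5)  txn=BusRdX  M[L5]=60
step 3: P1: load  L5  ⟶  IMI  (L5)  txn=∅  M[L5]=60
step 4: P2: load  L5  ⟶  IOS  (L5)  txn=BusRd  M[L5]=60
step 5: P1: load  L5  ⟶  IOS  (L5)  txn=∅  M[L5]=60
step 6: P2: store L5 := 11  ⟶  IIM  (L5)  txn=BusUpgr+Flush  M[L5]=81
step 7: P2: load  L5  ⟶  IIM  (L5)  txn=∅  M[L5]=81
step 8: P0: store L2 := 46  ⟶  MII  (L2)  txn=BusRdX  M[L2]=20
step 9: P1: store L5 := 96  ⟶  IMI  (L5)  txn=BusRdX+Flush  M[L5]=11
step 10: P1: load  L5  ⟶  IMI  (L5)  txn=∅  M[L5]=11
step 11: P2: load  L5  ⟶  IOS  (L5)  txn=BusRd  M[L5]=11
step 12: P2: load  L5  ⟶  IOS  (L5)  txn=∅  M[L5]=11
step 13: P0: store L5 := 43  ⟶  MII  (L5)  txn=BusRdX+Flush  M[L5]=96
step 14: P0: store L0 := 86  ⟶  MII  (L0)  txn=BusRdX  M[L0]=90
step 15: P2: store L5 := 43  ⟶  IIM  (L5)  txn=BusRdX+Flush  M[L5]=43
step 16: P2: load  L5  ⟶  IIM  (L5)  txn=∅  M[L5]=43
step 17: P0: load  L5  ⟶  SIO  (L5)  txn=BusRd  M[L5]=43
step 18: P0: store L5 := 85  ⟶  MII  (L5)  txn=BusUpgr+Flush  M[L5]=43

invalidations = 3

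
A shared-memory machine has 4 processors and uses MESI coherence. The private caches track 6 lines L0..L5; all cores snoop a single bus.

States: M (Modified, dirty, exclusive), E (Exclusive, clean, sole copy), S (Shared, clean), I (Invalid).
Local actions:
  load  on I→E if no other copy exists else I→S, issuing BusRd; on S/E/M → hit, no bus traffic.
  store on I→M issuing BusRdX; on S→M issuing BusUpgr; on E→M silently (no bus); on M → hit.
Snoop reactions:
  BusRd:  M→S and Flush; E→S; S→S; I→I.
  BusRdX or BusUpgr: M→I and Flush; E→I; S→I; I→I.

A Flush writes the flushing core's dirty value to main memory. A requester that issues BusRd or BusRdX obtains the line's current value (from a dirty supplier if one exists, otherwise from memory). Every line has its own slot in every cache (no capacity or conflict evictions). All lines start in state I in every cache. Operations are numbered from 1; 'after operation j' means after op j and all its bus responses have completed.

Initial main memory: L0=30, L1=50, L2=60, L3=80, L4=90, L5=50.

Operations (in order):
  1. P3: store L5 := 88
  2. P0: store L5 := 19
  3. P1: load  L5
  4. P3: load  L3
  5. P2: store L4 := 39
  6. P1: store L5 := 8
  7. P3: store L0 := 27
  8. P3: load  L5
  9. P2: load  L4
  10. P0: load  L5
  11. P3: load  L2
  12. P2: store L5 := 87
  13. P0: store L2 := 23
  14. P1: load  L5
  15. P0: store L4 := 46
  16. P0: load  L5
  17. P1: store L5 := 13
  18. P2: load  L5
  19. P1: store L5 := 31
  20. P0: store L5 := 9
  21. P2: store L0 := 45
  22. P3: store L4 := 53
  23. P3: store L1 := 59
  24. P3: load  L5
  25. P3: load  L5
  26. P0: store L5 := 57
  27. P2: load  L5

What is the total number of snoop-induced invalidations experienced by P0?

  op1 P3: store L5 := 88 → I/I/I/M on L5; bus BusRdX; mem=50
  op2 P0: store L5 := 19 → M/I/I/I on L5; bus BusRdX Flush; mem=88
  op3 P1: load  L5 → S/S/I/I on L5; bus BusRd Flush; mem=19
  op4 P3: load  L3 → I/I/I/E on L3; bus BusRd; mem=80
  op5 P2: store L4 := 39 → I/I/M/I on L4; bus BusRdX; mem=90
  op6 P1: store L5 := 8 → I/M/I/I on L5; bus BusUpgr; mem=19
  op7 P3: store L0 := 27 → I/I/I/M on L0; bus BusRdX; mem=30
  op8 P3: load  L5 → I/S/I/S on L5; bus BusRd Flush; mem=8
  op9 P2: load  L4 → I/I/M/I on L4; bus (none); mem=90
  op10 P0: load  L5 → S/S/I/S on L5; bus BusRd; mem=8
  op11 P3: load  L2 → I/I/I/E on L2; bus BusRd; mem=60
  op12 P2: store L5 := 87 → I/I/M/I on L5; bus BusRdX; mem=8
  op13 P0: store L2 := 23 → M/I/I/I on L2; bus BusRdX; mem=60
  op14 P1: load  L5 → I/S/S/I on L5; bus BusRd Flush; mem=87
  op15 P0: store L4 := 46 → M/I/I/I on L4; bus BusRdX Flush; mem=39
  op16 P0: load  L5 → S/S/S/I on L5; bus BusRd; mem=87
  op17 P1: store L5 := 13 → I/M/I/I on L5; bus BusUpgr; mem=87
  op18 P2: load  L5 → I/S/S/I on L5; bus BusRd Flush; mem=13
  op19 P1: store L5 := 31 → I/M/I/I on L5; bus BusUpgr; mem=13
  op20 P0: store L5 := 9 → M/I/I/I on L5; bus BusRdX Flush; mem=31
  op21 P2: store L0 := 45 → I/I/M/I on L0; bus BusRdX Flush; mem=27
  op22 P3: store L4 := 53 → I/I/I/M on L4; bus BusRdX Flush; mem=46
  op23 P3: store L1 := 59 → I/I/I/M on L1; bus BusRdX; mem=50
  op24 P3: load  L5 → S/I/I/S on L5; bus BusRd Flush; mem=9
  op25 P3: load  L5 → S/I/I/S on L5; bus (none); mem=9
  op26 P0: store L5 := 57 → M/I/I/I on L5; bus BusUpgr; mem=9
  op27 P2: load  L5 → S/I/S/I on L5; bus BusRd Flush; mem=57

invalidations = 4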